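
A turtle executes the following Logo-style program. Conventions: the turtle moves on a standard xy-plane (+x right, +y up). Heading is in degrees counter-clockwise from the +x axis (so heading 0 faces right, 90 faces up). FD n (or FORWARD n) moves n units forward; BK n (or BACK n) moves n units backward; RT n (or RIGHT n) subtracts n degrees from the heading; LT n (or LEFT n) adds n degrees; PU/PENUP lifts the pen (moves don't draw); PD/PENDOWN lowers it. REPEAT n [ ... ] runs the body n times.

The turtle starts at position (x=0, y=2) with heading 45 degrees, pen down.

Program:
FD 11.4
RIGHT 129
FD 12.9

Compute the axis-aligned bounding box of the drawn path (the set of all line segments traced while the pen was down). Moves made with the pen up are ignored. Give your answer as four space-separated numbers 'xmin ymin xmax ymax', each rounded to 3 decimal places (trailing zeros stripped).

Answer: 0 -2.768 9.409 10.061

Derivation:
Executing turtle program step by step:
Start: pos=(0,2), heading=45, pen down
FD 11.4: (0,2) -> (8.061,10.061) [heading=45, draw]
RT 129: heading 45 -> 276
FD 12.9: (8.061,10.061) -> (9.409,-2.768) [heading=276, draw]
Final: pos=(9.409,-2.768), heading=276, 2 segment(s) drawn

Segment endpoints: x in {0, 8.061, 9.409}, y in {-2.768, 2, 10.061}
xmin=0, ymin=-2.768, xmax=9.409, ymax=10.061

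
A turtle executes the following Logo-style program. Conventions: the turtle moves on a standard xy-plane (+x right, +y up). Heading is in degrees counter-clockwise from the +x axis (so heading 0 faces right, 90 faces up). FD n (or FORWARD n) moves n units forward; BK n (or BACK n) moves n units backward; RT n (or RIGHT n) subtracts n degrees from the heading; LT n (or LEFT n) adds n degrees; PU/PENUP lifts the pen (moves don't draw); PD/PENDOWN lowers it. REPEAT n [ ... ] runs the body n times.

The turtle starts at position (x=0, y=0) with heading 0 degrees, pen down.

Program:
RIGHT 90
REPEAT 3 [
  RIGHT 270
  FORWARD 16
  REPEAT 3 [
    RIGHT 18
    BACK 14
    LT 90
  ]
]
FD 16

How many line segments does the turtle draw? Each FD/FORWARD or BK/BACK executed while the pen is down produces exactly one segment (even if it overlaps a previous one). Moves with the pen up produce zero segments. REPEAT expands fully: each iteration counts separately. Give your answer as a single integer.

Executing turtle program step by step:
Start: pos=(0,0), heading=0, pen down
RT 90: heading 0 -> 270
REPEAT 3 [
  -- iteration 1/3 --
  RT 270: heading 270 -> 0
  FD 16: (0,0) -> (16,0) [heading=0, draw]
  REPEAT 3 [
    -- iteration 1/3 --
    RT 18: heading 0 -> 342
    BK 14: (16,0) -> (2.685,4.326) [heading=342, draw]
    LT 90: heading 342 -> 72
    -- iteration 2/3 --
    RT 18: heading 72 -> 54
    BK 14: (2.685,4.326) -> (-5.544,-7) [heading=54, draw]
    LT 90: heading 54 -> 144
    -- iteration 3/3 --
    RT 18: heading 144 -> 126
    BK 14: (-5.544,-7) -> (2.685,-18.326) [heading=126, draw]
    LT 90: heading 126 -> 216
  ]
  -- iteration 2/3 --
  RT 270: heading 216 -> 306
  FD 16: (2.685,-18.326) -> (12.09,-31.271) [heading=306, draw]
  REPEAT 3 [
    -- iteration 1/3 --
    RT 18: heading 306 -> 288
    BK 14: (12.09,-31.271) -> (7.764,-17.956) [heading=288, draw]
    LT 90: heading 288 -> 18
    -- iteration 2/3 --
    RT 18: heading 18 -> 0
    BK 14: (7.764,-17.956) -> (-6.236,-17.956) [heading=0, draw]
    LT 90: heading 0 -> 90
    -- iteration 3/3 --
    RT 18: heading 90 -> 72
    BK 14: (-6.236,-17.956) -> (-10.563,-31.271) [heading=72, draw]
    LT 90: heading 72 -> 162
  ]
  -- iteration 3/3 --
  RT 270: heading 162 -> 252
  FD 16: (-10.563,-31.271) -> (-15.507,-46.487) [heading=252, draw]
  REPEAT 3 [
    -- iteration 1/3 --
    RT 18: heading 252 -> 234
    BK 14: (-15.507,-46.487) -> (-7.278,-35.161) [heading=234, draw]
    LT 90: heading 234 -> 324
    -- iteration 2/3 --
    RT 18: heading 324 -> 306
    BK 14: (-7.278,-35.161) -> (-15.507,-23.835) [heading=306, draw]
    LT 90: heading 306 -> 36
    -- iteration 3/3 --
    RT 18: heading 36 -> 18
    BK 14: (-15.507,-23.835) -> (-28.822,-28.161) [heading=18, draw]
    LT 90: heading 18 -> 108
  ]
]
FD 16: (-28.822,-28.161) -> (-33.766,-12.944) [heading=108, draw]
Final: pos=(-33.766,-12.944), heading=108, 13 segment(s) drawn
Segments drawn: 13

Answer: 13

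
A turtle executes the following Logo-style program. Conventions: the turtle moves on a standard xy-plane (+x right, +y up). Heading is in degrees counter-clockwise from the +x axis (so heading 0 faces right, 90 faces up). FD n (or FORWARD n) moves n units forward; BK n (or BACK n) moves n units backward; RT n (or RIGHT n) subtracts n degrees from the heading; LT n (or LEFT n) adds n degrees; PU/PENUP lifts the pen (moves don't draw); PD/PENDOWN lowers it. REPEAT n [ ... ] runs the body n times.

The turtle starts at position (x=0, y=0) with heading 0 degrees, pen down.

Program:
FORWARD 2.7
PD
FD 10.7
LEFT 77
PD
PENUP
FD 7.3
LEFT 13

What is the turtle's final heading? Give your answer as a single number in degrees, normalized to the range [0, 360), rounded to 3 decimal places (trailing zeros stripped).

Answer: 90

Derivation:
Executing turtle program step by step:
Start: pos=(0,0), heading=0, pen down
FD 2.7: (0,0) -> (2.7,0) [heading=0, draw]
PD: pen down
FD 10.7: (2.7,0) -> (13.4,0) [heading=0, draw]
LT 77: heading 0 -> 77
PD: pen down
PU: pen up
FD 7.3: (13.4,0) -> (15.042,7.113) [heading=77, move]
LT 13: heading 77 -> 90
Final: pos=(15.042,7.113), heading=90, 2 segment(s) drawn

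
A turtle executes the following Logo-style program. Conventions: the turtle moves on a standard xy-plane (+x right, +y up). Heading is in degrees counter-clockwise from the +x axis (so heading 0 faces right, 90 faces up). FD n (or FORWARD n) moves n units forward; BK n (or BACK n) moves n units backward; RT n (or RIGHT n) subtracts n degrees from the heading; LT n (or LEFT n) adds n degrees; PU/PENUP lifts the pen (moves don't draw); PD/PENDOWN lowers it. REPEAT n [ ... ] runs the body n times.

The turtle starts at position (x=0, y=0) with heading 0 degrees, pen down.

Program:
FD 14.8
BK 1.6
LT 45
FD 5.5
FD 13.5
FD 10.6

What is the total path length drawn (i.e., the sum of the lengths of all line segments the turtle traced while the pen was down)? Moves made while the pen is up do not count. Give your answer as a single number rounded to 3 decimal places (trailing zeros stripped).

Answer: 46

Derivation:
Executing turtle program step by step:
Start: pos=(0,0), heading=0, pen down
FD 14.8: (0,0) -> (14.8,0) [heading=0, draw]
BK 1.6: (14.8,0) -> (13.2,0) [heading=0, draw]
LT 45: heading 0 -> 45
FD 5.5: (13.2,0) -> (17.089,3.889) [heading=45, draw]
FD 13.5: (17.089,3.889) -> (26.635,13.435) [heading=45, draw]
FD 10.6: (26.635,13.435) -> (34.13,20.93) [heading=45, draw]
Final: pos=(34.13,20.93), heading=45, 5 segment(s) drawn

Segment lengths:
  seg 1: (0,0) -> (14.8,0), length = 14.8
  seg 2: (14.8,0) -> (13.2,0), length = 1.6
  seg 3: (13.2,0) -> (17.089,3.889), length = 5.5
  seg 4: (17.089,3.889) -> (26.635,13.435), length = 13.5
  seg 5: (26.635,13.435) -> (34.13,20.93), length = 10.6
Total = 46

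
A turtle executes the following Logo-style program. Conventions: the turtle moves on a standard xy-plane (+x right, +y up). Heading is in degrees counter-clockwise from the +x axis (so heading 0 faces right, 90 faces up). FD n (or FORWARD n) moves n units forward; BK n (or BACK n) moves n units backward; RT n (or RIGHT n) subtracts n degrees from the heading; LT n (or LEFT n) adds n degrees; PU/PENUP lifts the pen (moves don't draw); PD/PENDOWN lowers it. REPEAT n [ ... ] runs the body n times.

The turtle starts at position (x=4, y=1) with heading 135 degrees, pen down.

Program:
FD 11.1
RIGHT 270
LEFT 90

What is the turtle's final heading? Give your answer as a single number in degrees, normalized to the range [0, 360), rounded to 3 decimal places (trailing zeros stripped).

Answer: 315

Derivation:
Executing turtle program step by step:
Start: pos=(4,1), heading=135, pen down
FD 11.1: (4,1) -> (-3.849,8.849) [heading=135, draw]
RT 270: heading 135 -> 225
LT 90: heading 225 -> 315
Final: pos=(-3.849,8.849), heading=315, 1 segment(s) drawn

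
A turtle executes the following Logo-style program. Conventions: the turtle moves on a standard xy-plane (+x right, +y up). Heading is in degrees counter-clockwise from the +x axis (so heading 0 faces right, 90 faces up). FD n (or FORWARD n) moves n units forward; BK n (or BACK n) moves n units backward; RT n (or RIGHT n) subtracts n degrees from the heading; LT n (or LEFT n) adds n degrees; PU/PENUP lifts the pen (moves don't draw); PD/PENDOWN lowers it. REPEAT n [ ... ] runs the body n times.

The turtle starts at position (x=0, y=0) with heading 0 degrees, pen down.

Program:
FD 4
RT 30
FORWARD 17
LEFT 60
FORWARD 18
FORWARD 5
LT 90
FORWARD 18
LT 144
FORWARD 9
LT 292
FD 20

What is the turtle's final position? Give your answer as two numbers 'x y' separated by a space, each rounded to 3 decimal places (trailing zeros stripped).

Executing turtle program step by step:
Start: pos=(0,0), heading=0, pen down
FD 4: (0,0) -> (4,0) [heading=0, draw]
RT 30: heading 0 -> 330
FD 17: (4,0) -> (18.722,-8.5) [heading=330, draw]
LT 60: heading 330 -> 30
FD 18: (18.722,-8.5) -> (34.311,0.5) [heading=30, draw]
FD 5: (34.311,0.5) -> (38.641,3) [heading=30, draw]
LT 90: heading 30 -> 120
FD 18: (38.641,3) -> (29.641,18.588) [heading=120, draw]
LT 144: heading 120 -> 264
FD 9: (29.641,18.588) -> (28.7,9.638) [heading=264, draw]
LT 292: heading 264 -> 196
FD 20: (28.7,9.638) -> (9.475,4.125) [heading=196, draw]
Final: pos=(9.475,4.125), heading=196, 7 segment(s) drawn

Answer: 9.475 4.125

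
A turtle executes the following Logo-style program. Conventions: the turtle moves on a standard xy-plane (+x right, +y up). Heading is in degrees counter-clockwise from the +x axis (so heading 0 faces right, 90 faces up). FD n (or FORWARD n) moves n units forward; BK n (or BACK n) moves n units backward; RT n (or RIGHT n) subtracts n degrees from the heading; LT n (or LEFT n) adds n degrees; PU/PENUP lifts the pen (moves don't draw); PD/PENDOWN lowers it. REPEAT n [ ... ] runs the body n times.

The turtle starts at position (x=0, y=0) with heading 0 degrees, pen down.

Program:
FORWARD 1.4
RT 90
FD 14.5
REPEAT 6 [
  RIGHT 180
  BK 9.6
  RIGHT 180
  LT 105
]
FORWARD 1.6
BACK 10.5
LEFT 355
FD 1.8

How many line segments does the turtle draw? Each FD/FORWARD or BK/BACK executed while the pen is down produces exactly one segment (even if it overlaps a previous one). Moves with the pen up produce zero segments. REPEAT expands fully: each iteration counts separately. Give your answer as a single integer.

Answer: 11

Derivation:
Executing turtle program step by step:
Start: pos=(0,0), heading=0, pen down
FD 1.4: (0,0) -> (1.4,0) [heading=0, draw]
RT 90: heading 0 -> 270
FD 14.5: (1.4,0) -> (1.4,-14.5) [heading=270, draw]
REPEAT 6 [
  -- iteration 1/6 --
  RT 180: heading 270 -> 90
  BK 9.6: (1.4,-14.5) -> (1.4,-24.1) [heading=90, draw]
  RT 180: heading 90 -> 270
  LT 105: heading 270 -> 15
  -- iteration 2/6 --
  RT 180: heading 15 -> 195
  BK 9.6: (1.4,-24.1) -> (10.673,-21.615) [heading=195, draw]
  RT 180: heading 195 -> 15
  LT 105: heading 15 -> 120
  -- iteration 3/6 --
  RT 180: heading 120 -> 300
  BK 9.6: (10.673,-21.615) -> (5.873,-13.301) [heading=300, draw]
  RT 180: heading 300 -> 120
  LT 105: heading 120 -> 225
  -- iteration 4/6 --
  RT 180: heading 225 -> 45
  BK 9.6: (5.873,-13.301) -> (-0.915,-20.09) [heading=45, draw]
  RT 180: heading 45 -> 225
  LT 105: heading 225 -> 330
  -- iteration 5/6 --
  RT 180: heading 330 -> 150
  BK 9.6: (-0.915,-20.09) -> (7.399,-24.89) [heading=150, draw]
  RT 180: heading 150 -> 330
  LT 105: heading 330 -> 75
  -- iteration 6/6 --
  RT 180: heading 75 -> 255
  BK 9.6: (7.399,-24.89) -> (9.883,-15.617) [heading=255, draw]
  RT 180: heading 255 -> 75
  LT 105: heading 75 -> 180
]
FD 1.6: (9.883,-15.617) -> (8.283,-15.617) [heading=180, draw]
BK 10.5: (8.283,-15.617) -> (18.783,-15.617) [heading=180, draw]
LT 355: heading 180 -> 175
FD 1.8: (18.783,-15.617) -> (16.99,-15.46) [heading=175, draw]
Final: pos=(16.99,-15.46), heading=175, 11 segment(s) drawn
Segments drawn: 11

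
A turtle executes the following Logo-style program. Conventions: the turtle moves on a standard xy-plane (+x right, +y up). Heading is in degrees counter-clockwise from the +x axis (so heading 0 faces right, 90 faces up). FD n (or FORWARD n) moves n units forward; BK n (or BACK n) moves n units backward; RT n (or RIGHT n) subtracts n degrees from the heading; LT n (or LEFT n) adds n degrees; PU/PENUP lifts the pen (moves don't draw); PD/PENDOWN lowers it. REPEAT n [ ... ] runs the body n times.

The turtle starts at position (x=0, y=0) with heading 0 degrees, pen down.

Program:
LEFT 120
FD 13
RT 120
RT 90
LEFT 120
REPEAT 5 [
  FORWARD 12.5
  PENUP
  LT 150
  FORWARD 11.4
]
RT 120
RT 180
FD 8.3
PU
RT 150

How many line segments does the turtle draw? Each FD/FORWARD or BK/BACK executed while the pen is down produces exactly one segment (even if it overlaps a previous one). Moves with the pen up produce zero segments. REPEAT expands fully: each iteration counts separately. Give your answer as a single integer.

Executing turtle program step by step:
Start: pos=(0,0), heading=0, pen down
LT 120: heading 0 -> 120
FD 13: (0,0) -> (-6.5,11.258) [heading=120, draw]
RT 120: heading 120 -> 0
RT 90: heading 0 -> 270
LT 120: heading 270 -> 30
REPEAT 5 [
  -- iteration 1/5 --
  FD 12.5: (-6.5,11.258) -> (4.325,17.508) [heading=30, draw]
  PU: pen up
  LT 150: heading 30 -> 180
  FD 11.4: (4.325,17.508) -> (-7.075,17.508) [heading=180, move]
  -- iteration 2/5 --
  FD 12.5: (-7.075,17.508) -> (-19.575,17.508) [heading=180, move]
  PU: pen up
  LT 150: heading 180 -> 330
  FD 11.4: (-19.575,17.508) -> (-9.702,11.808) [heading=330, move]
  -- iteration 3/5 --
  FD 12.5: (-9.702,11.808) -> (1.123,5.558) [heading=330, move]
  PU: pen up
  LT 150: heading 330 -> 120
  FD 11.4: (1.123,5.558) -> (-4.577,15.431) [heading=120, move]
  -- iteration 4/5 --
  FD 12.5: (-4.577,15.431) -> (-10.827,26.256) [heading=120, move]
  PU: pen up
  LT 150: heading 120 -> 270
  FD 11.4: (-10.827,26.256) -> (-10.827,14.856) [heading=270, move]
  -- iteration 5/5 --
  FD 12.5: (-10.827,14.856) -> (-10.827,2.356) [heading=270, move]
  PU: pen up
  LT 150: heading 270 -> 60
  FD 11.4: (-10.827,2.356) -> (-5.127,12.229) [heading=60, move]
]
RT 120: heading 60 -> 300
RT 180: heading 300 -> 120
FD 8.3: (-5.127,12.229) -> (-9.277,19.417) [heading=120, move]
PU: pen up
RT 150: heading 120 -> 330
Final: pos=(-9.277,19.417), heading=330, 2 segment(s) drawn
Segments drawn: 2

Answer: 2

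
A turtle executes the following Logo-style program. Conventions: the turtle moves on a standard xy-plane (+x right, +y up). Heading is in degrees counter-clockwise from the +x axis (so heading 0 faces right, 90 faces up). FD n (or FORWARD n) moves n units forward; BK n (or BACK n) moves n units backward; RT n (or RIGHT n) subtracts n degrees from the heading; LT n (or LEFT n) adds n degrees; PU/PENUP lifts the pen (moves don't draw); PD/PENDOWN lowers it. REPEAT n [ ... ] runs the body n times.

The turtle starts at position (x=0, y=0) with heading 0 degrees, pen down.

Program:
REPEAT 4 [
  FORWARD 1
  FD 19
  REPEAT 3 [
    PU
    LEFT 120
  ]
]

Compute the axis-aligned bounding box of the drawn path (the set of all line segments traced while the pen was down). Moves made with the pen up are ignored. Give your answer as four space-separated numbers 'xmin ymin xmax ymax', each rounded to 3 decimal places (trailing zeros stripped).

Answer: 0 0 20 0

Derivation:
Executing turtle program step by step:
Start: pos=(0,0), heading=0, pen down
REPEAT 4 [
  -- iteration 1/4 --
  FD 1: (0,0) -> (1,0) [heading=0, draw]
  FD 19: (1,0) -> (20,0) [heading=0, draw]
  REPEAT 3 [
    -- iteration 1/3 --
    PU: pen up
    LT 120: heading 0 -> 120
    -- iteration 2/3 --
    PU: pen up
    LT 120: heading 120 -> 240
    -- iteration 3/3 --
    PU: pen up
    LT 120: heading 240 -> 0
  ]
  -- iteration 2/4 --
  FD 1: (20,0) -> (21,0) [heading=0, move]
  FD 19: (21,0) -> (40,0) [heading=0, move]
  REPEAT 3 [
    -- iteration 1/3 --
    PU: pen up
    LT 120: heading 0 -> 120
    -- iteration 2/3 --
    PU: pen up
    LT 120: heading 120 -> 240
    -- iteration 3/3 --
    PU: pen up
    LT 120: heading 240 -> 0
  ]
  -- iteration 3/4 --
  FD 1: (40,0) -> (41,0) [heading=0, move]
  FD 19: (41,0) -> (60,0) [heading=0, move]
  REPEAT 3 [
    -- iteration 1/3 --
    PU: pen up
    LT 120: heading 0 -> 120
    -- iteration 2/3 --
    PU: pen up
    LT 120: heading 120 -> 240
    -- iteration 3/3 --
    PU: pen up
    LT 120: heading 240 -> 0
  ]
  -- iteration 4/4 --
  FD 1: (60,0) -> (61,0) [heading=0, move]
  FD 19: (61,0) -> (80,0) [heading=0, move]
  REPEAT 3 [
    -- iteration 1/3 --
    PU: pen up
    LT 120: heading 0 -> 120
    -- iteration 2/3 --
    PU: pen up
    LT 120: heading 120 -> 240
    -- iteration 3/3 --
    PU: pen up
    LT 120: heading 240 -> 0
  ]
]
Final: pos=(80,0), heading=0, 2 segment(s) drawn

Segment endpoints: x in {0, 1, 20}, y in {0}
xmin=0, ymin=0, xmax=20, ymax=0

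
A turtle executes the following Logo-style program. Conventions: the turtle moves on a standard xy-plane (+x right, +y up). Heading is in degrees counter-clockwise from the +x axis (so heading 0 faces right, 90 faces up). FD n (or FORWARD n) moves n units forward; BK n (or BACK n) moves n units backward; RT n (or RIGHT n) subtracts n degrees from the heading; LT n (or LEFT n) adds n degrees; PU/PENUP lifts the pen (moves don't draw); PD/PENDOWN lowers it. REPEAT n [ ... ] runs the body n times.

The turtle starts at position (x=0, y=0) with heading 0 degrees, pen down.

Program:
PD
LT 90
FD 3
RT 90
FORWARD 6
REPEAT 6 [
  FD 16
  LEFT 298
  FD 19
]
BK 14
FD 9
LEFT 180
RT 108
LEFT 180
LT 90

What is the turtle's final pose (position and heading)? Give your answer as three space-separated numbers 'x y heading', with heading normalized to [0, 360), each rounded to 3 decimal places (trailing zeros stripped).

Executing turtle program step by step:
Start: pos=(0,0), heading=0, pen down
PD: pen down
LT 90: heading 0 -> 90
FD 3: (0,0) -> (0,3) [heading=90, draw]
RT 90: heading 90 -> 0
FD 6: (0,3) -> (6,3) [heading=0, draw]
REPEAT 6 [
  -- iteration 1/6 --
  FD 16: (6,3) -> (22,3) [heading=0, draw]
  LT 298: heading 0 -> 298
  FD 19: (22,3) -> (30.92,-13.776) [heading=298, draw]
  -- iteration 2/6 --
  FD 16: (30.92,-13.776) -> (38.432,-27.903) [heading=298, draw]
  LT 298: heading 298 -> 236
  FD 19: (38.432,-27.903) -> (27.807,-43.655) [heading=236, draw]
  -- iteration 3/6 --
  FD 16: (27.807,-43.655) -> (18.86,-56.919) [heading=236, draw]
  LT 298: heading 236 -> 174
  FD 19: (18.86,-56.919) -> (-0.036,-54.933) [heading=174, draw]
  -- iteration 4/6 --
  FD 16: (-0.036,-54.933) -> (-15.949,-53.261) [heading=174, draw]
  LT 298: heading 174 -> 112
  FD 19: (-15.949,-53.261) -> (-23.066,-35.644) [heading=112, draw]
  -- iteration 5/6 --
  FD 16: (-23.066,-35.644) -> (-29.06,-20.81) [heading=112, draw]
  LT 298: heading 112 -> 50
  FD 19: (-29.06,-20.81) -> (-16.847,-6.255) [heading=50, draw]
  -- iteration 6/6 --
  FD 16: (-16.847,-6.255) -> (-6.562,6.002) [heading=50, draw]
  LT 298: heading 50 -> 348
  FD 19: (-6.562,6.002) -> (12.023,2.052) [heading=348, draw]
]
BK 14: (12.023,2.052) -> (-1.671,4.962) [heading=348, draw]
FD 9: (-1.671,4.962) -> (7.132,3.091) [heading=348, draw]
LT 180: heading 348 -> 168
RT 108: heading 168 -> 60
LT 180: heading 60 -> 240
LT 90: heading 240 -> 330
Final: pos=(7.132,3.091), heading=330, 16 segment(s) drawn

Answer: 7.132 3.091 330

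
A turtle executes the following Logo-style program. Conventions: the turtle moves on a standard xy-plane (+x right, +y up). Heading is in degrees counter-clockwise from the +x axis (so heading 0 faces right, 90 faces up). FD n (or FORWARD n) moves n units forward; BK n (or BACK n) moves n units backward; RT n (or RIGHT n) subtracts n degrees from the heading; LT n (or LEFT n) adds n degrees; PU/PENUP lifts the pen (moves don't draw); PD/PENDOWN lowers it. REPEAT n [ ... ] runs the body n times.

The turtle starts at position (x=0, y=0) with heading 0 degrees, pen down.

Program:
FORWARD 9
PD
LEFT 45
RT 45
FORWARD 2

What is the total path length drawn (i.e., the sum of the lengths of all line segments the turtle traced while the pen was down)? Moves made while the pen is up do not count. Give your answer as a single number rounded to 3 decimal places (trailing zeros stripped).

Executing turtle program step by step:
Start: pos=(0,0), heading=0, pen down
FD 9: (0,0) -> (9,0) [heading=0, draw]
PD: pen down
LT 45: heading 0 -> 45
RT 45: heading 45 -> 0
FD 2: (9,0) -> (11,0) [heading=0, draw]
Final: pos=(11,0), heading=0, 2 segment(s) drawn

Segment lengths:
  seg 1: (0,0) -> (9,0), length = 9
  seg 2: (9,0) -> (11,0), length = 2
Total = 11

Answer: 11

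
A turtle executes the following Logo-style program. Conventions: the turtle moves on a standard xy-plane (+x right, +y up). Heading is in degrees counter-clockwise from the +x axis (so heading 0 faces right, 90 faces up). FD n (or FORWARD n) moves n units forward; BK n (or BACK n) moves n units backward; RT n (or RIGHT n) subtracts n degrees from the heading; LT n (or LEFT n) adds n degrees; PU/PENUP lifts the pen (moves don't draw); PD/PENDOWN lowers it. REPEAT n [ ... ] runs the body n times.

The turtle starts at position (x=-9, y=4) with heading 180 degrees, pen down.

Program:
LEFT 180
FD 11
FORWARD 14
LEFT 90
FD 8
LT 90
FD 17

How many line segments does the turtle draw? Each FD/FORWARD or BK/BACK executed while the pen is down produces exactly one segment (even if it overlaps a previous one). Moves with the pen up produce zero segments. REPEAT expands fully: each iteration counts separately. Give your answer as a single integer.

Answer: 4

Derivation:
Executing turtle program step by step:
Start: pos=(-9,4), heading=180, pen down
LT 180: heading 180 -> 0
FD 11: (-9,4) -> (2,4) [heading=0, draw]
FD 14: (2,4) -> (16,4) [heading=0, draw]
LT 90: heading 0 -> 90
FD 8: (16,4) -> (16,12) [heading=90, draw]
LT 90: heading 90 -> 180
FD 17: (16,12) -> (-1,12) [heading=180, draw]
Final: pos=(-1,12), heading=180, 4 segment(s) drawn
Segments drawn: 4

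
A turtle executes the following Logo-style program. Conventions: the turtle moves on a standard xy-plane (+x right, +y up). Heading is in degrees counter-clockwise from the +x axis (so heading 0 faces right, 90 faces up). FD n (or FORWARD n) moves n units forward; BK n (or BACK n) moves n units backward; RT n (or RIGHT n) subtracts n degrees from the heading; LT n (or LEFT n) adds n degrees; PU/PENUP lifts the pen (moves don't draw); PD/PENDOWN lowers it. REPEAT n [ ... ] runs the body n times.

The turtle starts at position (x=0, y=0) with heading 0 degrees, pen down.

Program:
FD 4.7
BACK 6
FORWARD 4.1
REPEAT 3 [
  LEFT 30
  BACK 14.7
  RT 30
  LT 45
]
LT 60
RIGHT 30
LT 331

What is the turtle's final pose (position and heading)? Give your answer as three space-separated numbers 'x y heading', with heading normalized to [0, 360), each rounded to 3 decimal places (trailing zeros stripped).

Answer: -6.385 -34.28 136

Derivation:
Executing turtle program step by step:
Start: pos=(0,0), heading=0, pen down
FD 4.7: (0,0) -> (4.7,0) [heading=0, draw]
BK 6: (4.7,0) -> (-1.3,0) [heading=0, draw]
FD 4.1: (-1.3,0) -> (2.8,0) [heading=0, draw]
REPEAT 3 [
  -- iteration 1/3 --
  LT 30: heading 0 -> 30
  BK 14.7: (2.8,0) -> (-9.931,-7.35) [heading=30, draw]
  RT 30: heading 30 -> 0
  LT 45: heading 0 -> 45
  -- iteration 2/3 --
  LT 30: heading 45 -> 75
  BK 14.7: (-9.931,-7.35) -> (-13.735,-21.549) [heading=75, draw]
  RT 30: heading 75 -> 45
  LT 45: heading 45 -> 90
  -- iteration 3/3 --
  LT 30: heading 90 -> 120
  BK 14.7: (-13.735,-21.549) -> (-6.385,-34.28) [heading=120, draw]
  RT 30: heading 120 -> 90
  LT 45: heading 90 -> 135
]
LT 60: heading 135 -> 195
RT 30: heading 195 -> 165
LT 331: heading 165 -> 136
Final: pos=(-6.385,-34.28), heading=136, 6 segment(s) drawn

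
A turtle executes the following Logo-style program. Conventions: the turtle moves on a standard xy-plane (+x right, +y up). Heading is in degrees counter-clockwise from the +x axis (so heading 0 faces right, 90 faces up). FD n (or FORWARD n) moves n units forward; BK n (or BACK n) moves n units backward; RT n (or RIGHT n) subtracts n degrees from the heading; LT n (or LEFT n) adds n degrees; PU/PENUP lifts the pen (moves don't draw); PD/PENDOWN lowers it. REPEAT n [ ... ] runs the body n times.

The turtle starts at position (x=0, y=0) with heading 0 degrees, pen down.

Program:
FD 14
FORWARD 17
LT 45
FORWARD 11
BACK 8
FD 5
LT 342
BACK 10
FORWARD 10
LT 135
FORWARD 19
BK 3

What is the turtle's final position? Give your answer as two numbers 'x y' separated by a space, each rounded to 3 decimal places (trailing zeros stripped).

Answer: 21.44 10.601

Derivation:
Executing turtle program step by step:
Start: pos=(0,0), heading=0, pen down
FD 14: (0,0) -> (14,0) [heading=0, draw]
FD 17: (14,0) -> (31,0) [heading=0, draw]
LT 45: heading 0 -> 45
FD 11: (31,0) -> (38.778,7.778) [heading=45, draw]
BK 8: (38.778,7.778) -> (33.121,2.121) [heading=45, draw]
FD 5: (33.121,2.121) -> (36.657,5.657) [heading=45, draw]
LT 342: heading 45 -> 27
BK 10: (36.657,5.657) -> (27.747,1.117) [heading=27, draw]
FD 10: (27.747,1.117) -> (36.657,5.657) [heading=27, draw]
LT 135: heading 27 -> 162
FD 19: (36.657,5.657) -> (18.587,11.528) [heading=162, draw]
BK 3: (18.587,11.528) -> (21.44,10.601) [heading=162, draw]
Final: pos=(21.44,10.601), heading=162, 9 segment(s) drawn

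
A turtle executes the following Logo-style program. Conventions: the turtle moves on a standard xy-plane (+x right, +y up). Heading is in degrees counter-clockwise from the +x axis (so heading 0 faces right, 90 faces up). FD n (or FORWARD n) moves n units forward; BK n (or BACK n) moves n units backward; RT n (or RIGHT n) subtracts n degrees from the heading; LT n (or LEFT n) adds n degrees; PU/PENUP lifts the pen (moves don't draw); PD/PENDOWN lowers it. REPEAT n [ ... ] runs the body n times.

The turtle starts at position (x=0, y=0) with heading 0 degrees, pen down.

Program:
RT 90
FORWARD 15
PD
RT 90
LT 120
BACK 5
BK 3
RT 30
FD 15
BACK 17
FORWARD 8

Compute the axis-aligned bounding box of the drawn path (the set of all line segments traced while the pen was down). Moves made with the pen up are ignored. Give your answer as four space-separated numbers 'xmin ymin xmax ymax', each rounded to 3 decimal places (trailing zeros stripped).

Answer: -4 -23.072 0 0

Derivation:
Executing turtle program step by step:
Start: pos=(0,0), heading=0, pen down
RT 90: heading 0 -> 270
FD 15: (0,0) -> (0,-15) [heading=270, draw]
PD: pen down
RT 90: heading 270 -> 180
LT 120: heading 180 -> 300
BK 5: (0,-15) -> (-2.5,-10.67) [heading=300, draw]
BK 3: (-2.5,-10.67) -> (-4,-8.072) [heading=300, draw]
RT 30: heading 300 -> 270
FD 15: (-4,-8.072) -> (-4,-23.072) [heading=270, draw]
BK 17: (-4,-23.072) -> (-4,-6.072) [heading=270, draw]
FD 8: (-4,-6.072) -> (-4,-14.072) [heading=270, draw]
Final: pos=(-4,-14.072), heading=270, 6 segment(s) drawn

Segment endpoints: x in {-4, -4, -4, -2.5, 0, 0}, y in {-23.072, -15, -14.072, -10.67, -8.072, -6.072, 0}
xmin=-4, ymin=-23.072, xmax=0, ymax=0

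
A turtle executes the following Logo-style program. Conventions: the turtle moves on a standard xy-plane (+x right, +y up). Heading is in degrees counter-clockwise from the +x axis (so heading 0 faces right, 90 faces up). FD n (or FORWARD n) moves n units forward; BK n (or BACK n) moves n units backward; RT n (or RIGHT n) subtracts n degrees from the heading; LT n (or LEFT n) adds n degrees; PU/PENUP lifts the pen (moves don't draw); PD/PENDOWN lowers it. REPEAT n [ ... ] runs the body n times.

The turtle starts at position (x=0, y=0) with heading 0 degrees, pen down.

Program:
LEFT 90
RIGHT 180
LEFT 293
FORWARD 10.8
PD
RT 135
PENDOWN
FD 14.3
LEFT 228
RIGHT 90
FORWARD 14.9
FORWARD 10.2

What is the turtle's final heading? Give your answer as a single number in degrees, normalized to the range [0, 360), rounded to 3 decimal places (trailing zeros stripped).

Answer: 206

Derivation:
Executing turtle program step by step:
Start: pos=(0,0), heading=0, pen down
LT 90: heading 0 -> 90
RT 180: heading 90 -> 270
LT 293: heading 270 -> 203
FD 10.8: (0,0) -> (-9.941,-4.22) [heading=203, draw]
PD: pen down
RT 135: heading 203 -> 68
PD: pen down
FD 14.3: (-9.941,-4.22) -> (-4.585,9.039) [heading=68, draw]
LT 228: heading 68 -> 296
RT 90: heading 296 -> 206
FD 14.9: (-4.585,9.039) -> (-17.977,2.507) [heading=206, draw]
FD 10.2: (-17.977,2.507) -> (-27.144,-1.964) [heading=206, draw]
Final: pos=(-27.144,-1.964), heading=206, 4 segment(s) drawn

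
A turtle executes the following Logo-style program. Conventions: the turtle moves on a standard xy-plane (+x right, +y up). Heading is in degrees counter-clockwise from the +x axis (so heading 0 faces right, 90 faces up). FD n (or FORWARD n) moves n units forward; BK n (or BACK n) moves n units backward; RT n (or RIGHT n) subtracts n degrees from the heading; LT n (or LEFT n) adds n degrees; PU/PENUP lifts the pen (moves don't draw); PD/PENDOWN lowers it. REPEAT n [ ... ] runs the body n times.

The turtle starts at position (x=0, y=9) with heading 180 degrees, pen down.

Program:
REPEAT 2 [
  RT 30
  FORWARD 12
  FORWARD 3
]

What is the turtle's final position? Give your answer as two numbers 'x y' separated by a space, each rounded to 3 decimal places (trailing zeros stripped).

Answer: -20.49 29.49

Derivation:
Executing turtle program step by step:
Start: pos=(0,9), heading=180, pen down
REPEAT 2 [
  -- iteration 1/2 --
  RT 30: heading 180 -> 150
  FD 12: (0,9) -> (-10.392,15) [heading=150, draw]
  FD 3: (-10.392,15) -> (-12.99,16.5) [heading=150, draw]
  -- iteration 2/2 --
  RT 30: heading 150 -> 120
  FD 12: (-12.99,16.5) -> (-18.99,26.892) [heading=120, draw]
  FD 3: (-18.99,26.892) -> (-20.49,29.49) [heading=120, draw]
]
Final: pos=(-20.49,29.49), heading=120, 4 segment(s) drawn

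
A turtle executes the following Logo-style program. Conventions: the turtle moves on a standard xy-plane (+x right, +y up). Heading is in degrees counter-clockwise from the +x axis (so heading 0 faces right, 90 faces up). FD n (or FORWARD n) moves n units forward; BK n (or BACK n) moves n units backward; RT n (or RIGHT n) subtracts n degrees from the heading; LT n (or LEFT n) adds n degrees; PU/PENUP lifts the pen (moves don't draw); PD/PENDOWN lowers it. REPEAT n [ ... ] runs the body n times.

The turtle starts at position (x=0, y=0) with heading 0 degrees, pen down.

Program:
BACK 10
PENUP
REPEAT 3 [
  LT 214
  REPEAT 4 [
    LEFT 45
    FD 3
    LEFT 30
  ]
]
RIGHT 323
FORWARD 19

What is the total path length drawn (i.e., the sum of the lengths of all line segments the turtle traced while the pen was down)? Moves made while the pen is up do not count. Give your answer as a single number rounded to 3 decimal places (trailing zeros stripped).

Answer: 10

Derivation:
Executing turtle program step by step:
Start: pos=(0,0), heading=0, pen down
BK 10: (0,0) -> (-10,0) [heading=0, draw]
PU: pen up
REPEAT 3 [
  -- iteration 1/3 --
  LT 214: heading 0 -> 214
  REPEAT 4 [
    -- iteration 1/4 --
    LT 45: heading 214 -> 259
    FD 3: (-10,0) -> (-10.572,-2.945) [heading=259, move]
    LT 30: heading 259 -> 289
    -- iteration 2/4 --
    LT 45: heading 289 -> 334
    FD 3: (-10.572,-2.945) -> (-7.876,-4.26) [heading=334, move]
    LT 30: heading 334 -> 4
    -- iteration 3/4 --
    LT 45: heading 4 -> 49
    FD 3: (-7.876,-4.26) -> (-5.908,-1.996) [heading=49, move]
    LT 30: heading 49 -> 79
    -- iteration 4/4 --
    LT 45: heading 79 -> 124
    FD 3: (-5.908,-1.996) -> (-7.585,0.491) [heading=124, move]
    LT 30: heading 124 -> 154
  ]
  -- iteration 2/3 --
  LT 214: heading 154 -> 8
  REPEAT 4 [
    -- iteration 1/4 --
    LT 45: heading 8 -> 53
    FD 3: (-7.585,0.491) -> (-5.78,2.887) [heading=53, move]
    LT 30: heading 53 -> 83
    -- iteration 2/4 --
    LT 45: heading 83 -> 128
    FD 3: (-5.78,2.887) -> (-7.627,5.251) [heading=128, move]
    LT 30: heading 128 -> 158
    -- iteration 3/4 --
    LT 45: heading 158 -> 203
    FD 3: (-7.627,5.251) -> (-10.389,4.079) [heading=203, move]
    LT 30: heading 203 -> 233
    -- iteration 4/4 --
    LT 45: heading 233 -> 278
    FD 3: (-10.389,4.079) -> (-9.971,1.108) [heading=278, move]
    LT 30: heading 278 -> 308
  ]
  -- iteration 3/3 --
  LT 214: heading 308 -> 162
  REPEAT 4 [
    -- iteration 1/4 --
    LT 45: heading 162 -> 207
    FD 3: (-9.971,1.108) -> (-12.644,-0.254) [heading=207, move]
    LT 30: heading 207 -> 237
    -- iteration 2/4 --
    LT 45: heading 237 -> 282
    FD 3: (-12.644,-0.254) -> (-12.02,-3.188) [heading=282, move]
    LT 30: heading 282 -> 312
    -- iteration 3/4 --
    LT 45: heading 312 -> 357
    FD 3: (-12.02,-3.188) -> (-9.024,-3.345) [heading=357, move]
    LT 30: heading 357 -> 27
    -- iteration 4/4 --
    LT 45: heading 27 -> 72
    FD 3: (-9.024,-3.345) -> (-8.097,-0.492) [heading=72, move]
    LT 30: heading 72 -> 102
  ]
]
RT 323: heading 102 -> 139
FD 19: (-8.097,-0.492) -> (-22.437,11.973) [heading=139, move]
Final: pos=(-22.437,11.973), heading=139, 1 segment(s) drawn

Segment lengths:
  seg 1: (0,0) -> (-10,0), length = 10
Total = 10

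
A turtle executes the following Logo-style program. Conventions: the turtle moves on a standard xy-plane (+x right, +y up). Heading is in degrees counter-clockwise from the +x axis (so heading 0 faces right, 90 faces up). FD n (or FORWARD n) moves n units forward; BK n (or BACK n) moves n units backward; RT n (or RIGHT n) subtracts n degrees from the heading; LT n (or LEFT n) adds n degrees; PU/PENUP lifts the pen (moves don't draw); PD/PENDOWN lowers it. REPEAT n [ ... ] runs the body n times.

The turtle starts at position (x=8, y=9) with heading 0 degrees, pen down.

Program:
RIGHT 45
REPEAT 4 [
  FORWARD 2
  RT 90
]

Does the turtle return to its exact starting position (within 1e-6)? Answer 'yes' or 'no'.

Answer: yes

Derivation:
Executing turtle program step by step:
Start: pos=(8,9), heading=0, pen down
RT 45: heading 0 -> 315
REPEAT 4 [
  -- iteration 1/4 --
  FD 2: (8,9) -> (9.414,7.586) [heading=315, draw]
  RT 90: heading 315 -> 225
  -- iteration 2/4 --
  FD 2: (9.414,7.586) -> (8,6.172) [heading=225, draw]
  RT 90: heading 225 -> 135
  -- iteration 3/4 --
  FD 2: (8,6.172) -> (6.586,7.586) [heading=135, draw]
  RT 90: heading 135 -> 45
  -- iteration 4/4 --
  FD 2: (6.586,7.586) -> (8,9) [heading=45, draw]
  RT 90: heading 45 -> 315
]
Final: pos=(8,9), heading=315, 4 segment(s) drawn

Start position: (8, 9)
Final position: (8, 9)
Distance = 0; < 1e-6 -> CLOSED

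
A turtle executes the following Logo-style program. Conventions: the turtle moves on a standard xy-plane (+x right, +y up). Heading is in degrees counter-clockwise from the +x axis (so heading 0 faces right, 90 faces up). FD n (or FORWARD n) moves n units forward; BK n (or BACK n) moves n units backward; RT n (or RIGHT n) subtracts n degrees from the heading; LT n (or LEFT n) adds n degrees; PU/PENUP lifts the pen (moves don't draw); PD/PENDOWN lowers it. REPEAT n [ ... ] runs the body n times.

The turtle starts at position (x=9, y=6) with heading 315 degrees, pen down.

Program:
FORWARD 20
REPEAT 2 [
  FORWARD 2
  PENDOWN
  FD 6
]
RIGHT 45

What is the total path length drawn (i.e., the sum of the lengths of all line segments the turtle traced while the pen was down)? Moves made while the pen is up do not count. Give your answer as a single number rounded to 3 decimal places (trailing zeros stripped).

Answer: 36

Derivation:
Executing turtle program step by step:
Start: pos=(9,6), heading=315, pen down
FD 20: (9,6) -> (23.142,-8.142) [heading=315, draw]
REPEAT 2 [
  -- iteration 1/2 --
  FD 2: (23.142,-8.142) -> (24.556,-9.556) [heading=315, draw]
  PD: pen down
  FD 6: (24.556,-9.556) -> (28.799,-13.799) [heading=315, draw]
  -- iteration 2/2 --
  FD 2: (28.799,-13.799) -> (30.213,-15.213) [heading=315, draw]
  PD: pen down
  FD 6: (30.213,-15.213) -> (34.456,-19.456) [heading=315, draw]
]
RT 45: heading 315 -> 270
Final: pos=(34.456,-19.456), heading=270, 5 segment(s) drawn

Segment lengths:
  seg 1: (9,6) -> (23.142,-8.142), length = 20
  seg 2: (23.142,-8.142) -> (24.556,-9.556), length = 2
  seg 3: (24.556,-9.556) -> (28.799,-13.799), length = 6
  seg 4: (28.799,-13.799) -> (30.213,-15.213), length = 2
  seg 5: (30.213,-15.213) -> (34.456,-19.456), length = 6
Total = 36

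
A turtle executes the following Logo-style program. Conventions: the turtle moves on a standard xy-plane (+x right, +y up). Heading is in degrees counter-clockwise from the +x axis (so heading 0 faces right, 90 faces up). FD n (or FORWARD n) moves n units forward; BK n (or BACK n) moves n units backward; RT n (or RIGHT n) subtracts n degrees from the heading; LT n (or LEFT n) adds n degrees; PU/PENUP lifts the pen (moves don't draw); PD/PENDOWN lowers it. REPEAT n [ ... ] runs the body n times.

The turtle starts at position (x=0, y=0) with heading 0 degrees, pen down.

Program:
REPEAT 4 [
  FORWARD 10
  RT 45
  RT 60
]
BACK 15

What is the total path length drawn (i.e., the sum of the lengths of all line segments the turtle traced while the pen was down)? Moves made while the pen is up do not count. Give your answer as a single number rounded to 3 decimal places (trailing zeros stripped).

Executing turtle program step by step:
Start: pos=(0,0), heading=0, pen down
REPEAT 4 [
  -- iteration 1/4 --
  FD 10: (0,0) -> (10,0) [heading=0, draw]
  RT 45: heading 0 -> 315
  RT 60: heading 315 -> 255
  -- iteration 2/4 --
  FD 10: (10,0) -> (7.412,-9.659) [heading=255, draw]
  RT 45: heading 255 -> 210
  RT 60: heading 210 -> 150
  -- iteration 3/4 --
  FD 10: (7.412,-9.659) -> (-1.248,-4.659) [heading=150, draw]
  RT 45: heading 150 -> 105
  RT 60: heading 105 -> 45
  -- iteration 4/4 --
  FD 10: (-1.248,-4.659) -> (5.823,2.412) [heading=45, draw]
  RT 45: heading 45 -> 0
  RT 60: heading 0 -> 300
]
BK 15: (5.823,2.412) -> (-1.677,15.402) [heading=300, draw]
Final: pos=(-1.677,15.402), heading=300, 5 segment(s) drawn

Segment lengths:
  seg 1: (0,0) -> (10,0), length = 10
  seg 2: (10,0) -> (7.412,-9.659), length = 10
  seg 3: (7.412,-9.659) -> (-1.248,-4.659), length = 10
  seg 4: (-1.248,-4.659) -> (5.823,2.412), length = 10
  seg 5: (5.823,2.412) -> (-1.677,15.402), length = 15
Total = 55

Answer: 55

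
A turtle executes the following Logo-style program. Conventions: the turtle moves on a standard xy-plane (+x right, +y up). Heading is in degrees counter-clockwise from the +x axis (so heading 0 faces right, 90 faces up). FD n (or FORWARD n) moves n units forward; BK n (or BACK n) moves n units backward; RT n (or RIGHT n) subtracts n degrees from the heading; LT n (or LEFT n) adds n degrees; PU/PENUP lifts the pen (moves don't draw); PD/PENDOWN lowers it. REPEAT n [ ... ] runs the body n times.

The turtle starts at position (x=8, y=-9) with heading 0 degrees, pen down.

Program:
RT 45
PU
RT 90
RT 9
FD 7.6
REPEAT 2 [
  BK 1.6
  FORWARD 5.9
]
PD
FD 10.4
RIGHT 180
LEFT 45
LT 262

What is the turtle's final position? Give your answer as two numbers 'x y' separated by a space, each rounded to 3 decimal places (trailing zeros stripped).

Answer: -13.52 -24.635

Derivation:
Executing turtle program step by step:
Start: pos=(8,-9), heading=0, pen down
RT 45: heading 0 -> 315
PU: pen up
RT 90: heading 315 -> 225
RT 9: heading 225 -> 216
FD 7.6: (8,-9) -> (1.851,-13.467) [heading=216, move]
REPEAT 2 [
  -- iteration 1/2 --
  BK 1.6: (1.851,-13.467) -> (3.146,-12.527) [heading=216, move]
  FD 5.9: (3.146,-12.527) -> (-1.627,-15.995) [heading=216, move]
  -- iteration 2/2 --
  BK 1.6: (-1.627,-15.995) -> (-0.333,-15.054) [heading=216, move]
  FD 5.9: (-0.333,-15.054) -> (-5.106,-18.522) [heading=216, move]
]
PD: pen down
FD 10.4: (-5.106,-18.522) -> (-13.52,-24.635) [heading=216, draw]
RT 180: heading 216 -> 36
LT 45: heading 36 -> 81
LT 262: heading 81 -> 343
Final: pos=(-13.52,-24.635), heading=343, 1 segment(s) drawn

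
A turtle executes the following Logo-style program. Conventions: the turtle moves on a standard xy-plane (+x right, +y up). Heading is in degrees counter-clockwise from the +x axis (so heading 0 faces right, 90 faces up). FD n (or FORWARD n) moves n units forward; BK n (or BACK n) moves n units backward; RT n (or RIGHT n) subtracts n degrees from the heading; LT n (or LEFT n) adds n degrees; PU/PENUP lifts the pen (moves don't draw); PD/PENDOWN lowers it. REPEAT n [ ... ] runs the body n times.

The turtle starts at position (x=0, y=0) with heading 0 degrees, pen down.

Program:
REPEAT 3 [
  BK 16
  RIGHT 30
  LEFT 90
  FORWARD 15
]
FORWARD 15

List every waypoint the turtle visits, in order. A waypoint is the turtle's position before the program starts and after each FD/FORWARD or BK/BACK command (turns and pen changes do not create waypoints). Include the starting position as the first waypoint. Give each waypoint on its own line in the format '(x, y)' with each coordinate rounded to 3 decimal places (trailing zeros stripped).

Answer: (0, 0)
(-16, 0)
(-8.5, 12.99)
(-16.5, -0.866)
(-24, 12.124)
(-16, -1.732)
(-31, -1.732)
(-46, -1.732)

Derivation:
Executing turtle program step by step:
Start: pos=(0,0), heading=0, pen down
REPEAT 3 [
  -- iteration 1/3 --
  BK 16: (0,0) -> (-16,0) [heading=0, draw]
  RT 30: heading 0 -> 330
  LT 90: heading 330 -> 60
  FD 15: (-16,0) -> (-8.5,12.99) [heading=60, draw]
  -- iteration 2/3 --
  BK 16: (-8.5,12.99) -> (-16.5,-0.866) [heading=60, draw]
  RT 30: heading 60 -> 30
  LT 90: heading 30 -> 120
  FD 15: (-16.5,-0.866) -> (-24,12.124) [heading=120, draw]
  -- iteration 3/3 --
  BK 16: (-24,12.124) -> (-16,-1.732) [heading=120, draw]
  RT 30: heading 120 -> 90
  LT 90: heading 90 -> 180
  FD 15: (-16,-1.732) -> (-31,-1.732) [heading=180, draw]
]
FD 15: (-31,-1.732) -> (-46,-1.732) [heading=180, draw]
Final: pos=(-46,-1.732), heading=180, 7 segment(s) drawn
Waypoints (8 total):
(0, 0)
(-16, 0)
(-8.5, 12.99)
(-16.5, -0.866)
(-24, 12.124)
(-16, -1.732)
(-31, -1.732)
(-46, -1.732)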